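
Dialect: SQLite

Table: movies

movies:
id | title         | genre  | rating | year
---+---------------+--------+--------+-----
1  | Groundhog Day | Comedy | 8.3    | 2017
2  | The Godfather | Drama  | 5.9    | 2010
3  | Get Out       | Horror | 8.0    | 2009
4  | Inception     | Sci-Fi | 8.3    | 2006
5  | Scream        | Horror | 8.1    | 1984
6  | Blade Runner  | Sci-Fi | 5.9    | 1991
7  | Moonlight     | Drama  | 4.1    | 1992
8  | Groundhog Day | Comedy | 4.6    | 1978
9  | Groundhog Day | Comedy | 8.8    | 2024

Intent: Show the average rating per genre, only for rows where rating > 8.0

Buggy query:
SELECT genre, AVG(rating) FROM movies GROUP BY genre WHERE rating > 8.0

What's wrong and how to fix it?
Bug: WHERE cannot follow GROUP BY

Fix: Place WHERE between FROM and GROUP BY

Corrected query:
SELECT genre, AVG(rating) FROM movies WHERE rating > 8.0 GROUP BY genre

Result:
genre  | AVG(rating)
-------+------------
Comedy | 8.55       
Horror | 8.1        
Sci-Fi | 8.3        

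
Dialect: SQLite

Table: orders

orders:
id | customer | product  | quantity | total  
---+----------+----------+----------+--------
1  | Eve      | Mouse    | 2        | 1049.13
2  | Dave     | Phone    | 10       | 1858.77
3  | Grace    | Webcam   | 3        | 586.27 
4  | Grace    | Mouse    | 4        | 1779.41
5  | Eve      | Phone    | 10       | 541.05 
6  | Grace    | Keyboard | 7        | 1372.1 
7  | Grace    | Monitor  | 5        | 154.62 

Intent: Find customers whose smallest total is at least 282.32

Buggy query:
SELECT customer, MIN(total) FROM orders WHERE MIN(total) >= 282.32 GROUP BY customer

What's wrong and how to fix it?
Bug: MIN() in WHERE is a misuse of aggregate

Fix: Replace WHERE with HAVING after the GROUP BY

Corrected query:
SELECT customer, MIN(total) FROM orders GROUP BY customer HAVING MIN(total) >= 282.32

Result:
customer | MIN(total)
---------+-----------
Dave     | 1858.77   
Eve      | 541.05    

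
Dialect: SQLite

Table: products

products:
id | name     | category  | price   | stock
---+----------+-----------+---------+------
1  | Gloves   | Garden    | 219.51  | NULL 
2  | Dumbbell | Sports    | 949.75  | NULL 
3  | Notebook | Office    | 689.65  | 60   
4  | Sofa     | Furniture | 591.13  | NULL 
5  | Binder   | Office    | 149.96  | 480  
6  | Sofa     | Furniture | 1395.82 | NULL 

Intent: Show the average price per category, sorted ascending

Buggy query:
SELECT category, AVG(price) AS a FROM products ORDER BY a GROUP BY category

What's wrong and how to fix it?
Bug: GROUP BY must precede ORDER BY

Fix: Reorder: SELECT … FROM … GROUP BY … ORDER BY …

Corrected query:
SELECT category, AVG(price) AS a FROM products GROUP BY category ORDER BY a

Result:
category  | a      
----------+--------
Garden    | 219.51 
Office    | 419.805
Sports    | 949.75 
Furniture | 993.475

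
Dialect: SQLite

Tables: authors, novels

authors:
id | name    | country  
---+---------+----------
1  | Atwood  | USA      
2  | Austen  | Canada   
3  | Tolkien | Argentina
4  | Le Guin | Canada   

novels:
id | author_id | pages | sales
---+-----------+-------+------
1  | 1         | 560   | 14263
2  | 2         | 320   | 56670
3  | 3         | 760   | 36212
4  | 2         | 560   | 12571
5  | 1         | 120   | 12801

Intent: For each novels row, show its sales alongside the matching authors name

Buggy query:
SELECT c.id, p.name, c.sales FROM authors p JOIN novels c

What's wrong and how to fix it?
Bug: Missing join condition: each novels row is matched to all authors rows instead of just its own

Fix: Specify the join condition linking the foreign key to the parent id

Corrected query:
SELECT c.id, p.name, c.sales FROM authors p JOIN novels c ON c.author_id = p.id

Result:
id | name    | sales
---+---------+------
1  | Atwood  | 14263
2  | Austen  | 56670
3  | Tolkien | 36212
4  | Austen  | 12571
5  | Atwood  | 12801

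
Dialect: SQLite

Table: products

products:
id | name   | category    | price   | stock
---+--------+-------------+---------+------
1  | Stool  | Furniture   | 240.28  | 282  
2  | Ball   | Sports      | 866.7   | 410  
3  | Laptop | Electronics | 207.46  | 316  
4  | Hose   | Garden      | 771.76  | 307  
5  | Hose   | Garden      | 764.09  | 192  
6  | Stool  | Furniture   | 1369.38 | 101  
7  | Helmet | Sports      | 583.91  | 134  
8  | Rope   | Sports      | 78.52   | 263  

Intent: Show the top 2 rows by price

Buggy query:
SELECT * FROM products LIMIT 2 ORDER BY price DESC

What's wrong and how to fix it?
Bug: ORDER BY cannot follow LIMIT; LIMIT is the final clause

Fix: Swap the clauses: ORDER BY first, then LIMIT

Corrected query:
SELECT * FROM products ORDER BY price DESC LIMIT 2

Result:
id | name  | category  | price   | stock
---+-------+-----------+---------+------
6  | Stool | Furniture | 1369.38 | 101  
2  | Ball  | Sports    | 866.7   | 410  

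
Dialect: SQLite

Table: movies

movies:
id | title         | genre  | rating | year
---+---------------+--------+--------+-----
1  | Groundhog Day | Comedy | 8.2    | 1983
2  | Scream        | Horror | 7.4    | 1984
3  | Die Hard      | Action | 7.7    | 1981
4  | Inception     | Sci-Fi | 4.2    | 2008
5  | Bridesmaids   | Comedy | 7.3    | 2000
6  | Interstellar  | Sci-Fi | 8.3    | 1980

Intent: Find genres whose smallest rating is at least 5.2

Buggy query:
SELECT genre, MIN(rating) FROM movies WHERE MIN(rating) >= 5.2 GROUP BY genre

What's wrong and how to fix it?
Bug: MIN() in WHERE is a misuse of aggregate

Fix: Replace WHERE with HAVING after the GROUP BY

Corrected query:
SELECT genre, MIN(rating) FROM movies GROUP BY genre HAVING MIN(rating) >= 5.2

Result:
genre  | MIN(rating)
-------+------------
Action | 7.7        
Comedy | 7.3        
Horror | 7.4        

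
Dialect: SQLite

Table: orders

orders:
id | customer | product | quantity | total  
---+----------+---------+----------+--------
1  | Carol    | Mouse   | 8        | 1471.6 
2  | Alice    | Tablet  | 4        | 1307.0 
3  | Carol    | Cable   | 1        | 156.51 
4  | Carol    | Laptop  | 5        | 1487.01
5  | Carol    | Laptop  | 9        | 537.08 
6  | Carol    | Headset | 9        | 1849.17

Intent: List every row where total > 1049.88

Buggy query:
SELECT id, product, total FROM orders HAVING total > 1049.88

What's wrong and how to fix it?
Bug: HAVING filters the output of aggregation, but this query has no GROUP BY and no aggregate functions, so SQLite rejects it (HAVING clause on a non-aggregate query); the condition here is per row

Fix: Use WHERE for row-level filtering

Corrected query:
SELECT id, product, total FROM orders WHERE total > 1049.88

Result:
id | product | total  
---+---------+--------
1  | Mouse   | 1471.6 
2  | Tablet  | 1307   
4  | Laptop  | 1487.01
6  | Headset | 1849.17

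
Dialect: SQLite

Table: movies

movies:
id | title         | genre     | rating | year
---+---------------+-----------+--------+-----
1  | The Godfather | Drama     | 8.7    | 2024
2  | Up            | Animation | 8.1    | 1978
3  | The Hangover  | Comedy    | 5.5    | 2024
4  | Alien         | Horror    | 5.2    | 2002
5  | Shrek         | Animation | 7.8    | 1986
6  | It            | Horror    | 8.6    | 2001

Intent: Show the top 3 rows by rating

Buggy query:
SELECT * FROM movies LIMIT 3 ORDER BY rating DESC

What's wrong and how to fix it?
Bug: LIMIT must come after ORDER BY

Fix: Swap the clauses: ORDER BY first, then LIMIT

Corrected query:
SELECT * FROM movies ORDER BY rating DESC LIMIT 3

Result:
id | title         | genre     | rating | year
---+---------------+-----------+--------+-----
1  | The Godfather | Drama     | 8.7    | 2024
6  | It            | Horror    | 8.6    | 2001
2  | Up            | Animation | 8.1    | 1978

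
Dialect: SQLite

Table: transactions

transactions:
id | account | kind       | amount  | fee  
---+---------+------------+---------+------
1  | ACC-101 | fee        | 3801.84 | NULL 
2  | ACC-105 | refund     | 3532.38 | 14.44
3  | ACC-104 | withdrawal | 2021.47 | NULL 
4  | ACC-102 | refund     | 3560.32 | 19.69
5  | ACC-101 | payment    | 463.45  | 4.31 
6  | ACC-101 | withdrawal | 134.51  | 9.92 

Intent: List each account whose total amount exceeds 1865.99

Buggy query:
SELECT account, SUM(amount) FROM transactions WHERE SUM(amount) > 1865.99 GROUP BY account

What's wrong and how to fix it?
Bug: WHERE runs before GROUP BY, so aggregates aren't available there

Fix: Use HAVING (which filters groups after aggregation) instead of WHERE

Corrected query:
SELECT account, SUM(amount) FROM transactions GROUP BY account HAVING SUM(amount) > 1865.99

Result:
account | SUM(amount)
--------+------------
ACC-101 | 4399.8     
ACC-102 | 3560.32    
ACC-104 | 2021.47    
ACC-105 | 3532.38    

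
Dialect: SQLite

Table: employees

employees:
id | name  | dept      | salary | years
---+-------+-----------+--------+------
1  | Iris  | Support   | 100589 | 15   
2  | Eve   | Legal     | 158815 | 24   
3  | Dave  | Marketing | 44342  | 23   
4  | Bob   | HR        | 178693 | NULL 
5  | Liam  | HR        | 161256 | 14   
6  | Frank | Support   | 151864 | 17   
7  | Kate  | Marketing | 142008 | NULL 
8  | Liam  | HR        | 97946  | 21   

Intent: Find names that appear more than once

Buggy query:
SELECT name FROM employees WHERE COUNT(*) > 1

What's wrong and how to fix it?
Bug: COUNT(*) is an aggregate and cannot be used in WHERE

Fix: GROUP BY name, then filter groups with HAVING COUNT(*) > 1

Corrected query:
SELECT name FROM employees GROUP BY name HAVING COUNT(*) > 1

Result:
name
----
Liam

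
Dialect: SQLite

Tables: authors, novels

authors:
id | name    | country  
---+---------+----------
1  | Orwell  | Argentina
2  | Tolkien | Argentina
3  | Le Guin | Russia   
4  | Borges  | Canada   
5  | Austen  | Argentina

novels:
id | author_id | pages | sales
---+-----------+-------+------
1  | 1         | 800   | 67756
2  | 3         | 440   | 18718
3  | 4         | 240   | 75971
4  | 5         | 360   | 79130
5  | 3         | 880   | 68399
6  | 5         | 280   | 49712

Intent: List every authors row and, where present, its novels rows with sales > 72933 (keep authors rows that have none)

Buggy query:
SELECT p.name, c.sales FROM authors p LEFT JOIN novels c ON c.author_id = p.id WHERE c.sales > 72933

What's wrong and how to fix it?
Bug: Filtering c.sales in WHERE discards the NULL rows produced by LEFT JOIN, turning it into an inner join

Fix: Move the right-table condition into the ON clause so unmatched parents are kept

Corrected query:
SELECT p.name, c.sales FROM authors p LEFT JOIN novels c ON c.author_id = p.id AND c.sales > 72933

Result:
name    | sales
--------+------
Orwell  | NULL 
Tolkien | NULL 
Le Guin | NULL 
Borges  | 75971
Austen  | 79130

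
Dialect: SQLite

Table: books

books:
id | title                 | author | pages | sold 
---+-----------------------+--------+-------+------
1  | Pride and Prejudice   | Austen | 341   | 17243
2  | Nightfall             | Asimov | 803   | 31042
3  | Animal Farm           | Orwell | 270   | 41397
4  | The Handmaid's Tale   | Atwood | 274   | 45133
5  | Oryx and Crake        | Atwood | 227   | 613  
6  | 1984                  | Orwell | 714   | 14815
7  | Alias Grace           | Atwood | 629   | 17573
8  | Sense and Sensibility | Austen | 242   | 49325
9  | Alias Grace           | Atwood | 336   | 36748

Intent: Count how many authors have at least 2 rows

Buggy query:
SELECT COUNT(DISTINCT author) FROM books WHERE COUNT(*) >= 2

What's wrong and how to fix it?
Bug: COUNT(*) cannot appear in WHERE; the per-group count doesn't exist yet

Fix: Use a subquery that GROUPs and filters with HAVING, then count its rows

Corrected query:
SELECT COUNT(*) FROM (SELECT author FROM books GROUP BY author HAVING COUNT(*) >= 2)

Result:
COUNT(*)
--------
3       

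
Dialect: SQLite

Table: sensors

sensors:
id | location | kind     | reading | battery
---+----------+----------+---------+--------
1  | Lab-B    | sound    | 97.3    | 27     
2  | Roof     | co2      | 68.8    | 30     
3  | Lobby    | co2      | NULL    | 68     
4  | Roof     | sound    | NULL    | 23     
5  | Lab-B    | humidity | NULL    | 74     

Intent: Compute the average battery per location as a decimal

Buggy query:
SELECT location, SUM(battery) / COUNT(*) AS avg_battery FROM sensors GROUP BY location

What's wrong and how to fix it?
Bug: Both operands are integers, so '/' performs integer division and truncates

Fix: Multiply by 1.0 (or CAST to REAL) to force floating-point division

Corrected query:
SELECT location, SUM(battery) * 1.0 / COUNT(*) AS avg_battery FROM sensors GROUP BY location

Result:
location | avg_battery
---------+------------
Lab-B    | 50.5       
Lobby    | 68         
Roof     | 26.5       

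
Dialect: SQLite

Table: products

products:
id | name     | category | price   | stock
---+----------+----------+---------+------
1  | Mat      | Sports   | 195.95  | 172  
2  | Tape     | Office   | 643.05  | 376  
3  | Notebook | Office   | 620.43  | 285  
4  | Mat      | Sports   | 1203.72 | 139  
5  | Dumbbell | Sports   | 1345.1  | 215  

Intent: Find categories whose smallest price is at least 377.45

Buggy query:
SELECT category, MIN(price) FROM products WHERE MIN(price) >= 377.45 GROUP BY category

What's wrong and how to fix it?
Bug: MIN() in WHERE is a misuse of aggregate

Fix: Replace WHERE with HAVING after the GROUP BY

Corrected query:
SELECT category, MIN(price) FROM products GROUP BY category HAVING MIN(price) >= 377.45

Result:
category | MIN(price)
---------+-----------
Office   | 620.43    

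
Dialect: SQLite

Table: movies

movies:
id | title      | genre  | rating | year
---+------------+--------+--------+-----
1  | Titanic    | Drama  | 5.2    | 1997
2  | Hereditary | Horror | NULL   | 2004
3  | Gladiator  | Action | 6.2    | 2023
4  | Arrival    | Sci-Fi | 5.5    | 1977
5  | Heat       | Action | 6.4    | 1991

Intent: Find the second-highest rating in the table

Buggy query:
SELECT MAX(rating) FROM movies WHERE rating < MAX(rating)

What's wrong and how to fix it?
Bug: The inner MAX is an aggregate inside WHERE, which is not allowed

Fix: Put the inner MAX in a scalar subquery

Corrected query:
SELECT MAX(rating) FROM movies WHERE rating < (SELECT MAX(rating) FROM movies)

Result:
MAX(rating)
-----------
6.2        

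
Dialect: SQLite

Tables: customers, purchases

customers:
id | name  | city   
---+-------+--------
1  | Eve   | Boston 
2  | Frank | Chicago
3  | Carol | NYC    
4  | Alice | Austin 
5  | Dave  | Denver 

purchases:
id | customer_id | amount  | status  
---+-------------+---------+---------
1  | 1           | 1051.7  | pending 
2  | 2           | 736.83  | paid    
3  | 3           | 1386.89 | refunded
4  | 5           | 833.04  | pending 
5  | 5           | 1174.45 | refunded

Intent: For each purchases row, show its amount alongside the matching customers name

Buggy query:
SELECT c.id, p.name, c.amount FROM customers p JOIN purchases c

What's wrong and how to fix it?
Bug: Missing join condition: each purchases row is matched to all customers rows instead of just its own

Fix: Add ON c.customer_id = p.id to the JOIN

Corrected query:
SELECT c.id, p.name, c.amount FROM customers p JOIN purchases c ON c.customer_id = p.id

Result:
id | name  | amount 
---+-------+--------
1  | Eve   | 1051.7 
2  | Frank | 736.83 
3  | Carol | 1386.89
4  | Dave  | 833.04 
5  | Dave  | 1174.45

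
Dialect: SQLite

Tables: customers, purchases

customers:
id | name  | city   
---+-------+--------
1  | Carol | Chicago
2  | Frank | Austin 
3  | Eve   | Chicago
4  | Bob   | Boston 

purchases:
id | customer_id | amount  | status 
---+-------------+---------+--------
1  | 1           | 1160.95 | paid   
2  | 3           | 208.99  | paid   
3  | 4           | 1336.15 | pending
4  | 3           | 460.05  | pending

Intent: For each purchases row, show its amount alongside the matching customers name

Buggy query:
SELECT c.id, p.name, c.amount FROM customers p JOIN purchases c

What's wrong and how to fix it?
Bug: JOIN with no ON clause produces a cartesian product; every purchases row pairs with every customers row

Fix: Add ON c.customer_id = p.id to the JOIN

Corrected query:
SELECT c.id, p.name, c.amount FROM customers p JOIN purchases c ON c.customer_id = p.id

Result:
id | name  | amount 
---+-------+--------
1  | Carol | 1160.95
2  | Eve   | 208.99 
3  | Bob   | 1336.15
4  | Eve   | 460.05 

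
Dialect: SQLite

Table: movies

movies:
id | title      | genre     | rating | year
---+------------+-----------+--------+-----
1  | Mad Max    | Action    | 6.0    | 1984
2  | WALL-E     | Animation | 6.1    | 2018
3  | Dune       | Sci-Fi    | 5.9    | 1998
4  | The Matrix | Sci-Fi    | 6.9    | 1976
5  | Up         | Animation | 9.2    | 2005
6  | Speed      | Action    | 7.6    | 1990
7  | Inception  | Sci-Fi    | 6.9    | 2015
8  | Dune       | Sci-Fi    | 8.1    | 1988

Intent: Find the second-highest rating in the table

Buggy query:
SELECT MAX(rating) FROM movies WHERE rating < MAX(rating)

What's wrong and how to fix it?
Bug: MAX(rating) on the right of the comparison is an aggregate-in-WHERE error

Fix: Put the inner MAX in a scalar subquery

Corrected query:
SELECT MAX(rating) FROM movies WHERE rating < (SELECT MAX(rating) FROM movies)

Result:
MAX(rating)
-----------
8.1        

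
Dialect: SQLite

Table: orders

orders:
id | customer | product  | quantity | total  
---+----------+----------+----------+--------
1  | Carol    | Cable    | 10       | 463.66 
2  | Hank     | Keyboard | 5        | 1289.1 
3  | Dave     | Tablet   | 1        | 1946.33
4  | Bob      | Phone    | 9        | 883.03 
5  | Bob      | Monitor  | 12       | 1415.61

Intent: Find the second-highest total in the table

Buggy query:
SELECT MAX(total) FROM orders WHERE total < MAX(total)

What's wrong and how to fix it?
Bug: The inner MAX is an aggregate inside WHERE, which is not allowed

Fix: Put the inner MAX in a scalar subquery

Corrected query:
SELECT MAX(total) FROM orders WHERE total < (SELECT MAX(total) FROM orders)

Result:
MAX(total)
----------
1415.61   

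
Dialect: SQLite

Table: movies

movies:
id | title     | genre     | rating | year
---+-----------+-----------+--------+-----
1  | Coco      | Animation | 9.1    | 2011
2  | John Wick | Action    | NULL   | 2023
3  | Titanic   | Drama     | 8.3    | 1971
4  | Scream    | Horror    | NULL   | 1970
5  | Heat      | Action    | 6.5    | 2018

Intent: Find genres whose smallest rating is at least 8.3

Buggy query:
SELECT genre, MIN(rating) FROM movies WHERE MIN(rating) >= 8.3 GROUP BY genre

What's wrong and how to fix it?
Bug: Aggregates like MIN are computed per group after WHERE runs

Fix: Use HAVING for the per-group MIN condition

Corrected query:
SELECT genre, MIN(rating) FROM movies GROUP BY genre HAVING MIN(rating) >= 8.3

Result:
genre     | MIN(rating)
----------+------------
Animation | 9.1        
Drama     | 8.3        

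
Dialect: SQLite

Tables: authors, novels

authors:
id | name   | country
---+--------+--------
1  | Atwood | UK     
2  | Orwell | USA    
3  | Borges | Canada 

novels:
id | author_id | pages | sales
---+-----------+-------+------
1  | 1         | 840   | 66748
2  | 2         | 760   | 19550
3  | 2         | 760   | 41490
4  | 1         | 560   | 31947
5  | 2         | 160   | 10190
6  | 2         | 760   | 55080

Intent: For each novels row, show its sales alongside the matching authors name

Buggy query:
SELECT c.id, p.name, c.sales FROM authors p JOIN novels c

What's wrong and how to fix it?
Bug: Missing join condition: each novels row is matched to all authors rows instead of just its own

Fix: Specify the join condition linking the foreign key to the parent id

Corrected query:
SELECT c.id, p.name, c.sales FROM authors p JOIN novels c ON c.author_id = p.id

Result:
id | name   | sales
---+--------+------
1  | Atwood | 66748
2  | Orwell | 19550
3  | Orwell | 41490
4  | Atwood | 31947
5  | Orwell | 10190
6  | Orwell | 55080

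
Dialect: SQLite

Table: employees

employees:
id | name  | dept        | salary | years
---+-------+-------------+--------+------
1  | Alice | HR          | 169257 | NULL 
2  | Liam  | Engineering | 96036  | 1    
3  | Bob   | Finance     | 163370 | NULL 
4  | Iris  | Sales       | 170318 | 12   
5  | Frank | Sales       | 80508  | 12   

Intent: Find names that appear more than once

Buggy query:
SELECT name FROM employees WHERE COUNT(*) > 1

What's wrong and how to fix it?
Bug: WHERE can't reference COUNT(*); aggregates are computed after WHERE

Fix: GROUP BY name, then filter groups with HAVING COUNT(*) > 1

Corrected query:
SELECT name FROM employees GROUP BY name HAVING COUNT(*) > 1

Result:
(no rows)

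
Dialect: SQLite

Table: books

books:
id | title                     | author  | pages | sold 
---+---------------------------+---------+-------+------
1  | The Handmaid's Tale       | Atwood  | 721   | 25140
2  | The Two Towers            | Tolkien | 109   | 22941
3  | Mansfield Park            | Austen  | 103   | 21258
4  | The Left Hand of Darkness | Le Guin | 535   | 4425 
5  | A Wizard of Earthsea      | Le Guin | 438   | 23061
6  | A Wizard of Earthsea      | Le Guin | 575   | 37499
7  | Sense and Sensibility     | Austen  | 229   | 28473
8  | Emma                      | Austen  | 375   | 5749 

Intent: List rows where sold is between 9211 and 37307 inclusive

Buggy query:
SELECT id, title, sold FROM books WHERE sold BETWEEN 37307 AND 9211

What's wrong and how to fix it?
Bug: BETWEEN expects the lower bound first; with 37307 AND 9211 the range is empty

Fix: Write BETWEEN 9211 AND 37307

Corrected query:
SELECT id, title, sold FROM books WHERE sold BETWEEN 9211 AND 37307

Result:
id | title                 | sold 
---+-----------------------+------
1  | The Handmaid's Tale   | 25140
2  | The Two Towers        | 22941
3  | Mansfield Park        | 21258
5  | A Wizard of Earthsea  | 23061
7  | Sense and Sensibility | 28473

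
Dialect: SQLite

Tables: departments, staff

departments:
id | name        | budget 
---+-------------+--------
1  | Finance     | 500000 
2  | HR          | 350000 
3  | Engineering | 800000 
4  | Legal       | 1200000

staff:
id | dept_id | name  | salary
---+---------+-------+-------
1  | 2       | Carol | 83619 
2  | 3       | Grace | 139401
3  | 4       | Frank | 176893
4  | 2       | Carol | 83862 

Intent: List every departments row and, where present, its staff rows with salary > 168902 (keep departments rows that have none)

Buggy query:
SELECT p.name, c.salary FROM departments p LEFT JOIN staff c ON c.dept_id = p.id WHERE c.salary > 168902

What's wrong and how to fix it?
Bug: A WHERE condition on the right-hand table after LEFT JOIN drops unmatched parents

Fix: Put 'c.salary > 168902' in the JOIN's ON clause instead of WHERE

Corrected query:
SELECT p.name, c.salary FROM departments p LEFT JOIN staff c ON c.dept_id = p.id AND c.salary > 168902

Result:
name        | salary
------------+-------
Finance     | NULL  
HR          | NULL  
Engineering | NULL  
Legal       | 176893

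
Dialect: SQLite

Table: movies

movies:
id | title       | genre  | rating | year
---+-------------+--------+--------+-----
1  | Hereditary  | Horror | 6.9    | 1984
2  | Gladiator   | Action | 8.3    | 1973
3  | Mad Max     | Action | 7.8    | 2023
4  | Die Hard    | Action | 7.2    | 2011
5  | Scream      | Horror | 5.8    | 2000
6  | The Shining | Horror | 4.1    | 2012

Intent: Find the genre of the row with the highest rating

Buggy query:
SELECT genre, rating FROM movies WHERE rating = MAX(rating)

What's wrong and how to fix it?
Bug: WHERE is evaluated per row; an aggregate over the whole table isn't defined there

Fix: Use a subquery: WHERE rating = (SELECT MAX(rating) FROM movies)

Corrected query:
SELECT genre, rating FROM movies WHERE rating = (SELECT MAX(rating) FROM movies)

Result:
genre  | rating
-------+-------
Action | 8.3   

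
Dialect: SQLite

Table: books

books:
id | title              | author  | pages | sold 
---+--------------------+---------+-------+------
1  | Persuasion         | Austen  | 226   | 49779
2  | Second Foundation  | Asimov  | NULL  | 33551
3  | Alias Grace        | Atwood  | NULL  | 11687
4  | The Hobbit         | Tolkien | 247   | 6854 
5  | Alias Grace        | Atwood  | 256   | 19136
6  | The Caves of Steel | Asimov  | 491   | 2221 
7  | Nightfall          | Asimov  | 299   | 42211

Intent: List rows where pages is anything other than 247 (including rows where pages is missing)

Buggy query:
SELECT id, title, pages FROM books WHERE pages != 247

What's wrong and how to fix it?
Bug: 'pages != 247' is unknown when pages is NULL, so NULL rows are silently excluded

Fix: Add an explicit OR pages IS NULL to include the missing-value rows

Corrected query:
SELECT id, title, pages FROM books WHERE pages != 247 OR pages IS NULL

Result:
id | title              | pages
---+--------------------+------
1  | Persuasion         | 226  
2  | Second Foundation  | NULL 
3  | Alias Grace        | NULL 
5  | Alias Grace        | 256  
6  | The Caves of Steel | 491  
7  | Nightfall          | 299  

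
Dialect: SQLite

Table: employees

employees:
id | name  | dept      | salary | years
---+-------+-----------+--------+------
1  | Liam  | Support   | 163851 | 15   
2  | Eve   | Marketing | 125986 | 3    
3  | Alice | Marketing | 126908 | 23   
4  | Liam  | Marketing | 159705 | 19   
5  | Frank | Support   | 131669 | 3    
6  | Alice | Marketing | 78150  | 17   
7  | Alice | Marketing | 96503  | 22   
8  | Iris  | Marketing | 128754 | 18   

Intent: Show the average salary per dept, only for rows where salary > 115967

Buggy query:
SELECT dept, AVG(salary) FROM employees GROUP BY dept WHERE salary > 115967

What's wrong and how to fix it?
Bug: WHERE cannot follow GROUP BY

Fix: Place WHERE between FROM and GROUP BY

Corrected query:
SELECT dept, AVG(salary) FROM employees WHERE salary > 115967 GROUP BY dept

Result:
dept      | AVG(salary)
----------+------------
Marketing | 135338.25  
Support   | 147760     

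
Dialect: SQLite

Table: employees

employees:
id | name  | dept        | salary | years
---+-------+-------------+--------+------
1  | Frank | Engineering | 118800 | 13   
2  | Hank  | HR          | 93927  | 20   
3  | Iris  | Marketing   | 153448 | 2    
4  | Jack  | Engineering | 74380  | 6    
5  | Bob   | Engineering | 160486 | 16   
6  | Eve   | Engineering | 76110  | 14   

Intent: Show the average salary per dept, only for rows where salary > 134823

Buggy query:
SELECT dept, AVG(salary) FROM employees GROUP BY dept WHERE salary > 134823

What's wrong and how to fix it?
Bug: WHERE cannot follow GROUP BY

Fix: Place WHERE between FROM and GROUP BY

Corrected query:
SELECT dept, AVG(salary) FROM employees WHERE salary > 134823 GROUP BY dept

Result:
dept        | AVG(salary)
------------+------------
Engineering | 160486     
Marketing   | 153448     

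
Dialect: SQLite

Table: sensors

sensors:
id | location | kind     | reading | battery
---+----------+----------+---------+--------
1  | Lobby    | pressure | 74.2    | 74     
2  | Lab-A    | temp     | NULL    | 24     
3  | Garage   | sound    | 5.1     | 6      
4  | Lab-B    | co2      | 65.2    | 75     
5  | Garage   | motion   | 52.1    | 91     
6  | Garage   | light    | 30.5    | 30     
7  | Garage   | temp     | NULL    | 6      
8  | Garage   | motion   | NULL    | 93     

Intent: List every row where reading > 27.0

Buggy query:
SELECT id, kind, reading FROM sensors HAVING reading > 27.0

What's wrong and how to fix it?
Bug: HAVING filters the output of aggregation, but this query has no GROUP BY and no aggregate functions, so SQLite rejects it (HAVING clause on a non-aggregate query); the condition here is per row

Fix: Use WHERE for row-level filtering

Corrected query:
SELECT id, kind, reading FROM sensors WHERE reading > 27.0

Result:
id | kind     | reading
---+----------+--------
1  | pressure | 74.2   
4  | co2      | 65.2   
5  | motion   | 52.1   
6  | light    | 30.5   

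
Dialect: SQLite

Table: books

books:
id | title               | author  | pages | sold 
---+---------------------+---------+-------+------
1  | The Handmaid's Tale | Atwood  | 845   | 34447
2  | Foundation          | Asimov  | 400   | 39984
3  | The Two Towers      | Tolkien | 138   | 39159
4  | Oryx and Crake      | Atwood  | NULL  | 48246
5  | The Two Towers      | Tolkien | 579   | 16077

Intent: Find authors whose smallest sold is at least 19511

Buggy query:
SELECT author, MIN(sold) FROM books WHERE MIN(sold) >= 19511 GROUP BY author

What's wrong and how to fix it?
Bug: MIN() in WHERE is a misuse of aggregate

Fix: Replace WHERE with HAVING after the GROUP BY

Corrected query:
SELECT author, MIN(sold) FROM books GROUP BY author HAVING MIN(sold) >= 19511

Result:
author | MIN(sold)
-------+----------
Asimov | 39984    
Atwood | 34447    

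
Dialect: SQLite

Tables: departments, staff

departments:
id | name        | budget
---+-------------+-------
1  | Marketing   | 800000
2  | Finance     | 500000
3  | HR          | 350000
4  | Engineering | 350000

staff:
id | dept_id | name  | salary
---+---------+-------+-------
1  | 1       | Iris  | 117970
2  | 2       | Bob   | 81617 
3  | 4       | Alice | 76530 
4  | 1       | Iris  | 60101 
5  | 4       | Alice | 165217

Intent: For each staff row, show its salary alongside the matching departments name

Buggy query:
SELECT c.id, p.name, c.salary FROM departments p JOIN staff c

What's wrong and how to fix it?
Bug: Missing join condition: each staff row is matched to all departments rows instead of just its own

Fix: Specify the join condition linking the foreign key to the parent id

Corrected query:
SELECT c.id, p.name, c.salary FROM departments p JOIN staff c ON c.dept_id = p.id

Result:
id | name        | salary
---+-------------+-------
1  | Marketing   | 117970
2  | Finance     | 81617 
3  | Engineering | 76530 
4  | Marketing   | 60101 
5  | Engineering | 165217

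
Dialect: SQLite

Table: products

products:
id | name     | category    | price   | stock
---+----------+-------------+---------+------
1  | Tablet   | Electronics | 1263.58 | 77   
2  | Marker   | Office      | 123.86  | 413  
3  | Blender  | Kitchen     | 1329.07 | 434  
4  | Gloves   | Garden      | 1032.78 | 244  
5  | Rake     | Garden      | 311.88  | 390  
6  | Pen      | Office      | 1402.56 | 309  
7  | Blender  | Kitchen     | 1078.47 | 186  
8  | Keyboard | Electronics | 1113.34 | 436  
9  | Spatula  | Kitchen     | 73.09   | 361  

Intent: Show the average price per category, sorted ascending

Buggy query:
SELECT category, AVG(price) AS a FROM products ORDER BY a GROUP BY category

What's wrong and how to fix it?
Bug: ORDER BY appears before GROUP BY; SQL clause order requires GROUP BY first

Fix: Move ORDER BY to the end, after GROUP BY

Corrected query:
SELECT category, AVG(price) AS a FROM products GROUP BY category ORDER BY a

Result:
category    | a         
------------+-----------
Garden      | 672.33    
Office      | 763.21    
Kitchen     | 826.876667
Electronics | 1188.46   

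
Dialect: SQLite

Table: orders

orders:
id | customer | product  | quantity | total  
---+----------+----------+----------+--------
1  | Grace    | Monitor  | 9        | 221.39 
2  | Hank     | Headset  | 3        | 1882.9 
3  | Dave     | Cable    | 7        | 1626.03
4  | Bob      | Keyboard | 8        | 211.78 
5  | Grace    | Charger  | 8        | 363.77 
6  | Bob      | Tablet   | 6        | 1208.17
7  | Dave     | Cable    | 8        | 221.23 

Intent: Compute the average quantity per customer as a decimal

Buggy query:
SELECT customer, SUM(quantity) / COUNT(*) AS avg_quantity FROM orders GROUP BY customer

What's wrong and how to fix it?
Bug: SUM(quantity) and COUNT(*) are both integers; the division truncates the fractional part

Fix: Multiply by 1.0 (or CAST to REAL) to force floating-point division

Corrected query:
SELECT customer, SUM(quantity) * 1.0 / COUNT(*) AS avg_quantity FROM orders GROUP BY customer

Result:
customer | avg_quantity
---------+-------------
Bob      | 7           
Dave     | 7.5         
Grace    | 8.5         
Hank     | 3           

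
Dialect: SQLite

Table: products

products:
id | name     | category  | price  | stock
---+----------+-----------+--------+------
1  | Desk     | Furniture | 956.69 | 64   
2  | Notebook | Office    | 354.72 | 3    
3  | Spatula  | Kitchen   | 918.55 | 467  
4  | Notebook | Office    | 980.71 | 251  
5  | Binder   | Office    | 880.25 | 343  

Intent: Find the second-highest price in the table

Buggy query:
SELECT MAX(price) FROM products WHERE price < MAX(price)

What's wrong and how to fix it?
Bug: The inner MAX is an aggregate inside WHERE, which is not allowed

Fix: Compute the overall MAX in a subquery, then take MAX of rows below it

Corrected query:
SELECT MAX(price) FROM products WHERE price < (SELECT MAX(price) FROM products)

Result:
MAX(price)
----------
956.69    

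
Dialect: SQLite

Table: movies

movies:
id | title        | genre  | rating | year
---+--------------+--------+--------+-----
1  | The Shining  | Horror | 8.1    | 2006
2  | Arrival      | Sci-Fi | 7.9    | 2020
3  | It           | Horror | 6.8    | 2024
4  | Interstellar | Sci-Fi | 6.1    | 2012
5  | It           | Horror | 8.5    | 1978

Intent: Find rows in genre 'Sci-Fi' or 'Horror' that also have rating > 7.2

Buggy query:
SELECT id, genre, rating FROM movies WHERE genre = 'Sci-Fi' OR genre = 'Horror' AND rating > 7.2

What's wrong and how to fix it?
Bug: Without parentheses, AND is evaluated before OR, so the rating filter only applies to the 'Horror' branch

Fix: Group the OR with parentheses (or use IN), then AND the threshold

Corrected query:
SELECT id, genre, rating FROM movies WHERE (genre = 'Sci-Fi' OR genre = 'Horror') AND rating > 7.2

Result:
id | genre  | rating
---+--------+-------
1  | Horror | 8.1   
2  | Sci-Fi | 7.9   
5  | Horror | 8.5   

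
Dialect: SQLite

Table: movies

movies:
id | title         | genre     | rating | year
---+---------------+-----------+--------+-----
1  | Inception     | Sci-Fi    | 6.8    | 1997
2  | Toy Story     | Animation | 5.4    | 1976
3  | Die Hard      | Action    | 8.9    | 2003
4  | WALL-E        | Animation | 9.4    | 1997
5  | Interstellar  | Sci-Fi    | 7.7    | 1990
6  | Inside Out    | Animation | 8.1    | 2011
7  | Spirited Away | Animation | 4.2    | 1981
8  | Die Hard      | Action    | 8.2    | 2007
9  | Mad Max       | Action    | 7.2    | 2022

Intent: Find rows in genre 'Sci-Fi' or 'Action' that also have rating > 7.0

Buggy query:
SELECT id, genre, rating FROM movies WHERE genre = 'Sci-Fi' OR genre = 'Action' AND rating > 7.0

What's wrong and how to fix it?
Bug: Without parentheses, AND is evaluated before OR, so the rating filter only applies to the 'Action' branch

Fix: Group the OR with parentheses (or use IN), then AND the threshold

Corrected query:
SELECT id, genre, rating FROM movies WHERE (genre = 'Sci-Fi' OR genre = 'Action') AND rating > 7.0

Result:
id | genre  | rating
---+--------+-------
3  | Action | 8.9   
5  | Sci-Fi | 7.7   
8  | Action | 8.2   
9  | Action | 7.2   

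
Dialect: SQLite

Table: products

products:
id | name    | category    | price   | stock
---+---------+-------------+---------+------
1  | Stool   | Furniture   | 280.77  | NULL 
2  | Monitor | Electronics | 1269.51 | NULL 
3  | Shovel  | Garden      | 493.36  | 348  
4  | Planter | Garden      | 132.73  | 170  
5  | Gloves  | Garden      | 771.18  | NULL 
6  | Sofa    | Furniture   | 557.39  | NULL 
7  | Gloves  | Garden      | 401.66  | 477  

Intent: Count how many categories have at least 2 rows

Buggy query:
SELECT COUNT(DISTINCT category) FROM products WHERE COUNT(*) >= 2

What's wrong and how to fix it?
Bug: COUNT(*) cannot appear in WHERE; the per-group count doesn't exist yet

Fix: Use a subquery that GROUPs and filters with HAVING, then count its rows

Corrected query:
SELECT COUNT(*) FROM (SELECT category FROM products GROUP BY category HAVING COUNT(*) >= 2)

Result:
COUNT(*)
--------
2       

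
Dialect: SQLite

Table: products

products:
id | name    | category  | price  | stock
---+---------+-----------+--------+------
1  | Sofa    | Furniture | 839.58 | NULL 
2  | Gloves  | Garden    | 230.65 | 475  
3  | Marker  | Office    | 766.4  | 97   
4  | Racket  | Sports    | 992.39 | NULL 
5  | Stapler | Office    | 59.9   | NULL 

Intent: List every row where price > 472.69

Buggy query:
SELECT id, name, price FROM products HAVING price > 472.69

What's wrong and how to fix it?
Bug: HAVING filters the output of aggregation, but this query has no GROUP BY and no aggregate functions, so SQLite rejects it (HAVING clause on a non-aggregate query); the condition here is per row

Fix: Use WHERE for row-level filtering

Corrected query:
SELECT id, name, price FROM products WHERE price > 472.69

Result:
id | name   | price 
---+--------+-------
1  | Sofa   | 839.58
3  | Marker | 766.4 
4  | Racket | 992.39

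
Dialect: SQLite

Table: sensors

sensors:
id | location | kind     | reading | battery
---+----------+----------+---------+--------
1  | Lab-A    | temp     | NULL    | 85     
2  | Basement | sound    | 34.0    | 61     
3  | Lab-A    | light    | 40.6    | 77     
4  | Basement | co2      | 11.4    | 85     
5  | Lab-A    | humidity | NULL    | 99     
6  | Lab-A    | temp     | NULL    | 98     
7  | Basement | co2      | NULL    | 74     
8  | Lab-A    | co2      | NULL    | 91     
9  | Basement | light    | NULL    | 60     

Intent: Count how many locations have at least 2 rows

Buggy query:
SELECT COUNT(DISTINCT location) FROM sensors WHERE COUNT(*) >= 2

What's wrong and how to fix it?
Bug: COUNT(*) cannot appear in WHERE; the per-group count doesn't exist yet

Fix: Use a subquery that GROUPs and filters with HAVING, then count its rows

Corrected query:
SELECT COUNT(*) FROM (SELECT location FROM sensors GROUP BY location HAVING COUNT(*) >= 2)

Result:
COUNT(*)
--------
2       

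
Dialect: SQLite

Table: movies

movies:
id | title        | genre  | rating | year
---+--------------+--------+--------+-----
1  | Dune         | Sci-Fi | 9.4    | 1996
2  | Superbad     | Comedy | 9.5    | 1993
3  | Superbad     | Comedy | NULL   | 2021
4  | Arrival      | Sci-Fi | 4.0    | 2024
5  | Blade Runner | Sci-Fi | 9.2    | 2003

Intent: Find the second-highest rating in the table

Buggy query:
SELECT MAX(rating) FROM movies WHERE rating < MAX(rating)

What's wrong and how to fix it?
Bug: MAX(rating) on the right of the comparison is an aggregate-in-WHERE error

Fix: Put the inner MAX in a scalar subquery

Corrected query:
SELECT MAX(rating) FROM movies WHERE rating < (SELECT MAX(rating) FROM movies)

Result:
MAX(rating)
-----------
9.4        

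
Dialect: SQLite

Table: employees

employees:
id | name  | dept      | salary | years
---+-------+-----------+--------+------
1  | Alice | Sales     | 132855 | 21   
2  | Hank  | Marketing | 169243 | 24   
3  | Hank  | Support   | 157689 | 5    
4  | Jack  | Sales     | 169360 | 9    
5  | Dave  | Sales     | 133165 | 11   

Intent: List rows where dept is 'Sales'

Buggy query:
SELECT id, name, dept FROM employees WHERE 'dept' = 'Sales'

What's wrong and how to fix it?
Bug: Single quotes denote string literals in SQL; the column name is being compared as a constant string

Fix: Remove the quotes around the column name (or use double quotes for an identifier)

Corrected query:
SELECT id, name, dept FROM employees WHERE dept = 'Sales'

Result:
id | name  | dept 
---+-------+------
1  | Alice | Sales
4  | Jack  | Sales
5  | Dave  | Sales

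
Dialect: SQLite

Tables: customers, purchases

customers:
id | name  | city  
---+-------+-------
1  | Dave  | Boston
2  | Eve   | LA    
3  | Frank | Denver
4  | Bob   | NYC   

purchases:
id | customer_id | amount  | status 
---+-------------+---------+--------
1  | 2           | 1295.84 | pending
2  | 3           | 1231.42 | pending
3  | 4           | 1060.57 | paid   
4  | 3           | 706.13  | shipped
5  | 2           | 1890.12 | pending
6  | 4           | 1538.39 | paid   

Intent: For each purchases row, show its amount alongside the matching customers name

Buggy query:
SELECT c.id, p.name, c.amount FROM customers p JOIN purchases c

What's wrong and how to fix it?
Bug: Missing join condition: each purchases row is matched to all customers rows instead of just its own

Fix: Add ON c.customer_id = p.id to the JOIN

Corrected query:
SELECT c.id, p.name, c.amount FROM customers p JOIN purchases c ON c.customer_id = p.id

Result:
id | name  | amount 
---+-------+--------
1  | Eve   | 1295.84
2  | Frank | 1231.42
3  | Bob   | 1060.57
4  | Frank | 706.13 
5  | Eve   | 1890.12
6  | Bob   | 1538.39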